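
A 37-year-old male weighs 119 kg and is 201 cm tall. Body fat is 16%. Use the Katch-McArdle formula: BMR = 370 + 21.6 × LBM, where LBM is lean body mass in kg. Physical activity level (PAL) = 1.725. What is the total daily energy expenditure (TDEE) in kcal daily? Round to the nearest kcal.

4363 kcal daily

LBM = 119 × (1 − 0.16) = 99.96 kg. Katch-McArdle: BMR = 370 + 21.6 × 99.96 = 2529.136 kcal/day.
TEE = BMR × activity factor = 2529.136 × 1.725 = 4362.7596 kcal/day.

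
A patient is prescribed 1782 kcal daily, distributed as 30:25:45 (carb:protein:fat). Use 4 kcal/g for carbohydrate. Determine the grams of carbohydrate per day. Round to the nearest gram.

134 g/day

Carbohydrate energy = 30% × 1782 = 534.6 kcal.
At 4 kcal/g: 534.6 ÷ 4 = 133.65 g.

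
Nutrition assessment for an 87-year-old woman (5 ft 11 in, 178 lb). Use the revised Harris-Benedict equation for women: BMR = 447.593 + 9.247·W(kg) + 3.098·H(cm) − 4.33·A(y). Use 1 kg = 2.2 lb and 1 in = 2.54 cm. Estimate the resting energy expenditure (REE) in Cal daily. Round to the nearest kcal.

Convert to metric: weight = 178 ÷ 2.2 = 80.9091 kg; height = (5×12 + 11) × 2.54 = 71 × 2.54 = 180.34 cm.
Harris-Benedict: BMR = 447.593 + 9.247(80.9091) + 3.098(180.34) − 4.33(87) = 1377.7427 kcal/day.

1378 Cal daily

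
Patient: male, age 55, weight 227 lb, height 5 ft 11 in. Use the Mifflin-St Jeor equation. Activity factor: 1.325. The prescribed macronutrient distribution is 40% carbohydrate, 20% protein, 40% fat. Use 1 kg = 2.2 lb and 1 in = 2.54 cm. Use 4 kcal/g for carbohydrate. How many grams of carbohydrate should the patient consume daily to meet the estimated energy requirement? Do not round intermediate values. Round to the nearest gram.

Convert to metric: weight = 227 ÷ 2.2 = 103.1818 kg; height = (5×12 + 11) × 2.54 = 71 × 2.54 = 180.34 cm.
Mifflin-St Jeor (male): BMR = 10(103.1818) + 6.25(180.34) − 5(55) + 5 = 1031.8182 + 1127.125 − 275 + 5 = 1888.9432 kcal/day.
TEE = 1888.9432 × 1.325 = 2502.8497 kcal/day.
Carbohydrate energy = 40% × 2502.8497 = 1001.1399 kcal.
Carbohydrate = 1001.1399 ÷ 4 kcal/g = 250.285 g.

250 g/day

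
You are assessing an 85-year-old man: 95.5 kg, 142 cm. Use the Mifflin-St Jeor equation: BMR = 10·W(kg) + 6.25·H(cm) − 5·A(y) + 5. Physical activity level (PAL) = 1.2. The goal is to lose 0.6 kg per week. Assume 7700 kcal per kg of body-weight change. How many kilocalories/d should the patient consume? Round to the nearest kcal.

Mifflin-St Jeor (male): BMR = 10(95.5) + 6.25(142) − 5(85) + 5 = 955 + 887.5 − 425 + 5 = 1422.5 kcal/day.
TEE = 1422.5 × 1.2 = 1707 kcal/day.
Required daily deficit = 0.6 × 7700 ÷ 7 = 660 kcal/day.
Target intake = 1707 − 660 = 1047 kcal/day.

1047 kilocalories/d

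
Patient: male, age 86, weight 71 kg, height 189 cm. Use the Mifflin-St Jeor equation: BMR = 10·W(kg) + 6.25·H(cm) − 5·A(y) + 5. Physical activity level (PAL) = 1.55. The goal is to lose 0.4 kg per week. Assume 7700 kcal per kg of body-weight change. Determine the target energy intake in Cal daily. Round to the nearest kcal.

Mifflin-St Jeor (male): BMR = 10(71) + 6.25(189) − 5(86) + 5 = 710 + 1181.25 − 430 + 5 = 1466.25 kcal/day.
TEE = 1466.25 × 1.55 = 2272.6875 kcal/day.
Required daily deficit = 0.4 × 7700 ÷ 7 = 440 kcal/day.
Target intake = 2272.6875 − 440 = 1832.6875 kcal/day.

1833 Cal daily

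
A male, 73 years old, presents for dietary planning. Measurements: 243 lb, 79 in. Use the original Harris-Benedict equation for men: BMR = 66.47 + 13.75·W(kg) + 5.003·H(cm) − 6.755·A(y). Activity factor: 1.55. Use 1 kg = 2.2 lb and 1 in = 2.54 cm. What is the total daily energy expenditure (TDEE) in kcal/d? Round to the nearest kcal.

Convert to metric: weight = 243 ÷ 2.2 = 110.4545 kg; height = 79 × 2.54 = 200.66 cm.
Harris-Benedict: BMR = 66.47 + 13.75(110.4545) + 5.003(200.66) − 6.755(73) = 2096.007 kcal/day.
TEE = BMR × activity factor = 2096.007 × 1.55 = 3248.8108 kcal/day.

3249 kcal/d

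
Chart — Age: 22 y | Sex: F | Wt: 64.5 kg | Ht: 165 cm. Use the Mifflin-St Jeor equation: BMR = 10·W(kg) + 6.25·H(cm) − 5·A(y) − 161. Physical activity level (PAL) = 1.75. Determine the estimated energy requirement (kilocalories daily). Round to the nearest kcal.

2459 kilocalories daily

Mifflin-St Jeor (female): BMR = 10(64.5) + 6.25(165) − 5(22) − 161 = 645 + 1031.25 − 110 − 161 = 1405.25 kcal/day.
TEE = BMR × activity factor = 1405.25 × 1.75 = 2459.1875 kcal/day.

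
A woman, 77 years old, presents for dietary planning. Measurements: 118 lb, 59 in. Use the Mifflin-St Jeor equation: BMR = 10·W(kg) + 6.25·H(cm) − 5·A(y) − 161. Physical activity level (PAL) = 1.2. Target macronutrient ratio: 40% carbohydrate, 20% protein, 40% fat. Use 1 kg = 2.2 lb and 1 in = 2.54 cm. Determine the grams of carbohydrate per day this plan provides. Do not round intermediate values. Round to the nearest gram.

Convert to metric: weight = 118 ÷ 2.2 = 53.6364 kg; height = 59 × 2.54 = 149.86 cm.
Mifflin-St Jeor (female): BMR = 10(53.6364) + 6.25(149.86) − 5(77) − 161 = 536.3636 + 936.625 − 385 − 161 = 926.9886 kcal/day.
TEE = 926.9886 × 1.2 = 1112.3864 kcal/day.
Carbohydrate energy = 40% × 1112.3864 = 444.9545 kcal.
Carbohydrate = 444.9545 ÷ 4 kcal/g = 111.2386 g.

111 g/day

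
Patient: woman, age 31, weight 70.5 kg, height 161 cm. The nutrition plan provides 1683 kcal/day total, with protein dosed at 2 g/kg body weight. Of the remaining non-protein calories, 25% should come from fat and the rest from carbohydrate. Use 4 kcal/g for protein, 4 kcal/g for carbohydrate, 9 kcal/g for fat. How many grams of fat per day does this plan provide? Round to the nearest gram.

Protein = 2 × 70.5 = 141 g → 141 × 4 = 564 kcal.
Non-protein calories = 1683 − 564 = 1119 kcal.
Fat: 25% × 1119 = 279.75 kcal; carbohydrate: 839.25 kcal.
Fat: 279.75 kcal ÷ 9 kcal/g = 31.0833 g.

31 g/day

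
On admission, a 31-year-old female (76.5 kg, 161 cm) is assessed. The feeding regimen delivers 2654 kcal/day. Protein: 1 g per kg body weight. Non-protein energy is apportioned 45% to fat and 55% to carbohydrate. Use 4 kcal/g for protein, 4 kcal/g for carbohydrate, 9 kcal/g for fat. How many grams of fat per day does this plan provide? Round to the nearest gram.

Protein = 1 × 76.5 = 76.5 g → 76.5 × 4 = 306 kcal.
Non-protein calories = 2654 − 306 = 2348 kcal.
Fat: 45% × 2348 = 1056.6 kcal; carbohydrate: 1291.4 kcal.
Fat: 1056.6 kcal ÷ 9 kcal/g = 117.4 g.

117 g/day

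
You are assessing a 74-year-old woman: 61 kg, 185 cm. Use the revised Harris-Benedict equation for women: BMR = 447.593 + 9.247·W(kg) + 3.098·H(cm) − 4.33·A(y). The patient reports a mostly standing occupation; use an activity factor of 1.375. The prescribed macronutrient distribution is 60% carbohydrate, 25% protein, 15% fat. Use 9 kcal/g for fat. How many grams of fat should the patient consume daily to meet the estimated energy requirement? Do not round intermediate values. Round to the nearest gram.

Harris-Benedict: BMR = 447.593 + 9.247(61) + 3.098(185) − 4.33(74) = 1264.37 kcal/day.
TEE = 1264.37 × 1.375 = 1738.5088 kcal/day.
Fat energy = 15% × 1738.5088 = 260.7763 kcal.
Fat = 260.7763 ÷ 9 kcal/g = 28.9751 g.

29 g/day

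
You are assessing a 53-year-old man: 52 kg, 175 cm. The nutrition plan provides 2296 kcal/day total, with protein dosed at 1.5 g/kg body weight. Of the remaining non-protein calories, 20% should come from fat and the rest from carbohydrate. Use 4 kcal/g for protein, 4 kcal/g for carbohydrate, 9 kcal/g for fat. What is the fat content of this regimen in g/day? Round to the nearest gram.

Protein = 1.5 × 52 = 78 g → 78 × 4 = 312 kcal.
Non-protein calories = 2296 − 312 = 1984 kcal.
Fat: 20% × 1984 = 396.8 kcal; carbohydrate: 1587.2 kcal.
Fat: 396.8 kcal ÷ 9 kcal/g = 44.0889 g.

44 g/day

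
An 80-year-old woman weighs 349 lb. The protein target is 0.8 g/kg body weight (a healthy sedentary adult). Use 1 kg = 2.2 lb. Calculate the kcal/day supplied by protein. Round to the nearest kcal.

508 kcal/day

Weight in kg = 349 ÷ 2.2 = 158.6364 kg.
Protein = 0.8 g/kg × 158.6364 kg = 126.9091 g/day.
Protein energy = 126.9091 g × 4 kcal/g = 507.6364 kcal/day.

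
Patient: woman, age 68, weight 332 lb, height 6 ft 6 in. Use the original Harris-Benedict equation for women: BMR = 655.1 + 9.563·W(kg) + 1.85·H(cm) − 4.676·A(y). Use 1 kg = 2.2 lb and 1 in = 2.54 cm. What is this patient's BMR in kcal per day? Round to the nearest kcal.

Convert to metric: weight = 332 ÷ 2.2 = 150.9091 kg; height = (6×12 + 6) × 2.54 = 78 × 2.54 = 198.12 cm.
Harris-Benedict: BMR = 655.1 + 9.563(150.9091) + 1.85(198.12) − 4.676(68) = 2146.7976 kcal/day.

2147 kcal per day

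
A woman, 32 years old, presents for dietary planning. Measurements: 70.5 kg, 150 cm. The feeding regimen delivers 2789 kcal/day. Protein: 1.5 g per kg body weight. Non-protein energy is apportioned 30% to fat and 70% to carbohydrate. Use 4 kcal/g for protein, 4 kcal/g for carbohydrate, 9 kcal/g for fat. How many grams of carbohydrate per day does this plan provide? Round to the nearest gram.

414 g/day

Protein = 1.5 × 70.5 = 105.75 g → 105.75 × 4 = 423 kcal.
Non-protein calories = 2789 − 423 = 2366 kcal.
Fat: 30% × 2366 = 709.8 kcal; carbohydrate: 1656.2 kcal.
Carbohydrate: 1656.2 kcal ÷ 4 kcal/g = 414.05 g.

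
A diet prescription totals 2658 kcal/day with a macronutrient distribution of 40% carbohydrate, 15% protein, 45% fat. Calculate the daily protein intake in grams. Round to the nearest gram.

Protein energy = 15% × 2658 = 398.7 kcal.
At 4 kcal/g: 398.7 ÷ 4 = 99.675 g.

100 g/day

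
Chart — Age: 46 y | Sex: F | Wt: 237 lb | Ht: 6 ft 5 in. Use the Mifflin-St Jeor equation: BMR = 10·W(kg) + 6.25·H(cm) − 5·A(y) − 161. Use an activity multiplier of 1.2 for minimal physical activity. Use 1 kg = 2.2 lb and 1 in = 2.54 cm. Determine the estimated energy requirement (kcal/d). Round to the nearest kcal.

2290 kcal/d

Convert to metric: weight = 237 ÷ 2.2 = 107.7273 kg; height = (6×12 + 5) × 2.54 = 77 × 2.54 = 195.58 cm.
Mifflin-St Jeor (female): BMR = 10(107.7273) + 6.25(195.58) − 5(46) − 161 = 1077.2727 + 1222.375 − 230 − 161 = 1908.6477 kcal/day.
TEE = BMR × activity factor = 1908.6477 × 1.2 = 2290.3773 kcal/day.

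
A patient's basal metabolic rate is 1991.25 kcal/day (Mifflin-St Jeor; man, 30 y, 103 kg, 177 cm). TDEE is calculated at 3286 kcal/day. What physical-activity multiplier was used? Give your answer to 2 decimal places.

1.65

Activity factor = TEE ÷ BMR = 3286 ÷ 1991.25 = 1.65.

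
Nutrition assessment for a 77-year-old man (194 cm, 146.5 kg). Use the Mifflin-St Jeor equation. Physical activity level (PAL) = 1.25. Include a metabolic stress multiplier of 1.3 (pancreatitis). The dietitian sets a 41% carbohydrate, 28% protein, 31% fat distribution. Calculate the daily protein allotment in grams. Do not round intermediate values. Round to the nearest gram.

261 g/day

Mifflin-St Jeor (male): BMR = 10(146.5) + 6.25(194) − 5(77) + 5 = 1465 + 1212.5 − 385 + 5 = 2297.5 kcal/day.
TEE = 2297.5 × 1.25 = 2871.875 kcal/day.
With stress factor 1.3: 2871.875 × 1.3 = 3733.4375 kcal/day.
Protein energy = 28% × 3733.4375 = 1045.3625 kcal.
Protein = 1045.3625 ÷ 4 kcal/g = 261.3406 g.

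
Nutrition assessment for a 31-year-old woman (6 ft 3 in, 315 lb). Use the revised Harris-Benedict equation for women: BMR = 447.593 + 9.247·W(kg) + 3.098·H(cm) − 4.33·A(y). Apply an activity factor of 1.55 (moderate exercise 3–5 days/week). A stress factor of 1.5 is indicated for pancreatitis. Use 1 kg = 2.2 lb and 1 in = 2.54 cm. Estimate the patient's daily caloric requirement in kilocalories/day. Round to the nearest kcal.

Convert to metric: weight = 315 ÷ 2.2 = 143.1818 kg; height = (6×12 + 3) × 2.54 = 75 × 2.54 = 190.5 cm.
Harris-Benedict: BMR = 447.593 + 9.247(143.1818) + 3.098(190.5) − 4.33(31) = 2227.5343 kcal/day.
TEE = BMR × activity factor = 2227.5343 × 1.55 = 3452.6781 kcal/day.
Apply stress factor: 3452.6781 × 1.5 = 5179.0172 kcal/day.

5179 kilocalories/day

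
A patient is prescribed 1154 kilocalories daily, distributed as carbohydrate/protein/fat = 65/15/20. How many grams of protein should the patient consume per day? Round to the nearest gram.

43 g/day

Protein energy = 15% × 1154 = 173.1 kcal.
At 4 kcal/g: 173.1 ÷ 4 = 43.275 g.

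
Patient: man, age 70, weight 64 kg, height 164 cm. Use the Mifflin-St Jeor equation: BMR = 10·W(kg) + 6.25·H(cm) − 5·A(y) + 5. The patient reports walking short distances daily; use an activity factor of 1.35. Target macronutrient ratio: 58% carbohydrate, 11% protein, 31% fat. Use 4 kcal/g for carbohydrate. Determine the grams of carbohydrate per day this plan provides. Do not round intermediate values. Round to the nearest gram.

Mifflin-St Jeor (male): BMR = 10(64) + 6.25(164) − 5(70) + 5 = 640 + 1025 − 350 + 5 = 1320 kcal/day.
TEE = 1320 × 1.35 = 1782 kcal/day.
Carbohydrate energy = 58% × 1782 = 1033.56 kcal.
Carbohydrate = 1033.56 ÷ 4 kcal/g = 258.39 g.

258 g/day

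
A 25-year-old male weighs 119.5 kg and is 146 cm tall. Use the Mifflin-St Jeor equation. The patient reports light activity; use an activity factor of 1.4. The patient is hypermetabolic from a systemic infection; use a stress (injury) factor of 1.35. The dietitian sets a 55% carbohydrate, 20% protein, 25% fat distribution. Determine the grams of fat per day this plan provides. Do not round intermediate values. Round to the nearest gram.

104 g/day

Mifflin-St Jeor (male): BMR = 10(119.5) + 6.25(146) − 5(25) + 5 = 1195 + 912.5 − 125 + 5 = 1987.5 kcal/day.
TEE = 1987.5 × 1.4 = 2782.5 kcal/day.
With stress factor 1.35: 2782.5 × 1.35 = 3756.375 kcal/day.
Fat energy = 25% × 3756.375 = 939.0938 kcal.
Fat = 939.0938 ÷ 9 kcal/g = 104.3438 g.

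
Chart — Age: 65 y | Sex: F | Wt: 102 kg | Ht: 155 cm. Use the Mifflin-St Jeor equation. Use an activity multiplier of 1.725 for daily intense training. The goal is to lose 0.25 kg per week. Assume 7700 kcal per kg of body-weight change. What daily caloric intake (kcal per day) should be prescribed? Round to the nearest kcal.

Mifflin-St Jeor (female): BMR = 10(102) + 6.25(155) − 5(65) − 161 = 1020 + 968.75 − 325 − 161 = 1502.75 kcal/day.
TEE = 1502.75 × 1.725 = 2592.2438 kcal/day.
Required daily deficit = 0.25 × 7700 ÷ 7 = 275 kcal/day.
Target intake = 2592.2438 − 275 = 2317.2438 kcal/day.

2317 kcal per day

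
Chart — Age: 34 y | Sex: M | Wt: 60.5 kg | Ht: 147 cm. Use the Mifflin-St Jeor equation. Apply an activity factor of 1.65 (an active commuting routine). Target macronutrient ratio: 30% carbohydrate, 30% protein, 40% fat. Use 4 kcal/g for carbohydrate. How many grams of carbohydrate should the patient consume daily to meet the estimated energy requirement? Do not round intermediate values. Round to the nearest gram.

168 g/day

Mifflin-St Jeor (male): BMR = 10(60.5) + 6.25(147) − 5(34) + 5 = 605 + 918.75 − 170 + 5 = 1358.75 kcal/day.
TEE = 1358.75 × 1.65 = 2241.9375 kcal/day.
Carbohydrate energy = 30% × 2241.9375 = 672.5813 kcal.
Carbohydrate = 672.5813 ÷ 4 kcal/g = 168.1453 g.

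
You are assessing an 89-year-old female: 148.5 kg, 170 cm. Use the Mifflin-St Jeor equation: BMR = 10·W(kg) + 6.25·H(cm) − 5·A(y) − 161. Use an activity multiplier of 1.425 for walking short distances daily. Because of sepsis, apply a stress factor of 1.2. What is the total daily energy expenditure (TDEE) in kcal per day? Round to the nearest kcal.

3320 kcal per day

Mifflin-St Jeor (female): BMR = 10(148.5) + 6.25(170) − 5(89) − 161 = 1485 + 1062.5 − 445 − 161 = 1941.5 kcal/day.
TEE = BMR × activity factor = 1941.5 × 1.425 = 2766.6375 kcal/day.
Apply stress factor: 2766.6375 × 1.2 = 3319.965 kcal/day.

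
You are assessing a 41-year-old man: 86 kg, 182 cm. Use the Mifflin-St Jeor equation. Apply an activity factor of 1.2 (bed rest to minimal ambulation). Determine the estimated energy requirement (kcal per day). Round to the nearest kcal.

Mifflin-St Jeor (male): BMR = 10(86) + 6.25(182) − 5(41) + 5 = 860 + 1137.5 − 205 + 5 = 1797.5 kcal/day.
TEE = BMR × activity factor = 1797.5 × 1.2 = 2157 kcal/day.

2157 kcal per day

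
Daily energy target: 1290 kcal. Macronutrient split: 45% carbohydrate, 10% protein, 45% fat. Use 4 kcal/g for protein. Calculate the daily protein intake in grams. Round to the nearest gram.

32 g/day

Protein energy = 10% × 1290 = 129 kcal.
At 4 kcal/g: 129 ÷ 4 = 32.25 g.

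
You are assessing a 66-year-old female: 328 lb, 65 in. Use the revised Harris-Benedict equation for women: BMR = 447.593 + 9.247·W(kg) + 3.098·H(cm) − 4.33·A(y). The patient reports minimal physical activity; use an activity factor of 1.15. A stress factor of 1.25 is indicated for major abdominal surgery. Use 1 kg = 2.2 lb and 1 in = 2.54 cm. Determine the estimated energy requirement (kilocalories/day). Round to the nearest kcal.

Convert to metric: weight = 328 ÷ 2.2 = 149.0909 kg; height = 65 × 2.54 = 165.1 cm.
Harris-Benedict: BMR = 447.593 + 9.247(149.0909) + 3.098(165.1) − 4.33(66) = 2051.9364 kcal/day.
TEE = BMR × activity factor = 2051.9364 × 1.15 = 2359.7269 kcal/day.
Apply stress factor: 2359.7269 × 1.25 = 2949.6586 kcal/day.

2950 kilocalories/day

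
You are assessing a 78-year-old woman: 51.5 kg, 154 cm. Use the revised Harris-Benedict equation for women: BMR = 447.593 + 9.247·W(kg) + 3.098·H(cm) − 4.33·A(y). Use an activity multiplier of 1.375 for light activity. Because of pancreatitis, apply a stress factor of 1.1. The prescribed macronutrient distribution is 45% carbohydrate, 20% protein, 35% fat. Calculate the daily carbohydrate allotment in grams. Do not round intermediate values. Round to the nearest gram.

Harris-Benedict: BMR = 447.593 + 9.247(51.5) + 3.098(154) − 4.33(78) = 1063.1655 kcal/day.
TEE = 1063.1655 × 1.375 = 1461.8526 kcal/day.
With stress factor 1.1: 1461.8526 × 1.1 = 1608.0378 kcal/day.
Carbohydrate energy = 45% × 1608.0378 = 723.617 kcal.
Carbohydrate = 723.617 ÷ 4 kcal/g = 180.9043 g.

181 g/day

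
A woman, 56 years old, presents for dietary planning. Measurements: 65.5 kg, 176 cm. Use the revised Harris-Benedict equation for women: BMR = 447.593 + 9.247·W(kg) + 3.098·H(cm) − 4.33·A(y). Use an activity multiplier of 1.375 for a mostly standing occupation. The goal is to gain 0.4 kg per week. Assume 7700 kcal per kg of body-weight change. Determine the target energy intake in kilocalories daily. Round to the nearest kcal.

2305 kilocalories daily

Harris-Benedict: BMR = 447.593 + 9.247(65.5) + 3.098(176) − 4.33(56) = 1356.0395 kcal/day.
TEE = 1356.0395 × 1.375 = 1864.5543 kcal/day.
Required daily surplus = 0.4 × 7700 ÷ 7 = 440 kcal/day.
Target intake = 1864.5543 + 440 = 2304.5543 kcal/day.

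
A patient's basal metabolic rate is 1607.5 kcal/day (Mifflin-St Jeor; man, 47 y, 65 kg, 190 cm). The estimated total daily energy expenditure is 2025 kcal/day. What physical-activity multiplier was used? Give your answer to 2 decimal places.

Activity factor = TEE ÷ BMR = 2025 ÷ 1607.5 = 1.26.

1.26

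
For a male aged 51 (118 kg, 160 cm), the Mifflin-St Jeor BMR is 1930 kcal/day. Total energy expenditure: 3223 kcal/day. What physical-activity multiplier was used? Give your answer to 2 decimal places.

1.67

Activity factor = TEE ÷ BMR = 3223 ÷ 1930 = 1.67.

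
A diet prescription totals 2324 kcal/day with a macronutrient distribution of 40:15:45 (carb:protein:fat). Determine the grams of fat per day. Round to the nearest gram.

116 g/day

Fat energy = 45% × 2324 = 1045.8 kcal.
At 9 kcal/g: 1045.8 ÷ 9 = 116.2 g.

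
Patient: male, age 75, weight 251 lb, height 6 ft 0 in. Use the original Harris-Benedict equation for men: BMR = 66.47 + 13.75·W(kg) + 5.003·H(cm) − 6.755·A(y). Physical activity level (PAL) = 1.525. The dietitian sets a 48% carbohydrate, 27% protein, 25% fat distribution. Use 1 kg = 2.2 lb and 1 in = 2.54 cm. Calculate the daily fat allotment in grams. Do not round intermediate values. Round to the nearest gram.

Convert to metric: weight = 251 ÷ 2.2 = 114.0909 kg; height = (6×12 + 0) × 2.54 = 72 × 2.54 = 182.88 cm.
Harris-Benedict: BMR = 66.47 + 13.75(114.0909) + 5.003(182.88) − 6.755(75) = 2043.5436 kcal/day.
TEE = 2043.5436 × 1.525 = 3116.4041 kcal/day.
Fat energy = 25% × 3116.4041 = 779.101 kcal.
Fat = 779.101 ÷ 9 kcal/g = 86.5668 g.

87 g/day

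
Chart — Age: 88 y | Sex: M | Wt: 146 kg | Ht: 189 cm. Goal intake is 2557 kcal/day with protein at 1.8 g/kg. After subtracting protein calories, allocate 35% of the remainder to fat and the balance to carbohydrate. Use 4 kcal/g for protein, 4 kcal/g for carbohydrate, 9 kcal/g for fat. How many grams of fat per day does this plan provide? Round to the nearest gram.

Protein = 1.8 × 146 = 262.8 g → 262.8 × 4 = 1051.2 kcal.
Non-protein calories = 2557 − 1051.2 = 1505.8 kcal.
Fat: 35% × 1505.8 = 527.03 kcal; carbohydrate: 978.77 kcal.
Fat: 527.03 kcal ÷ 9 kcal/g = 58.5589 g.

59 g/day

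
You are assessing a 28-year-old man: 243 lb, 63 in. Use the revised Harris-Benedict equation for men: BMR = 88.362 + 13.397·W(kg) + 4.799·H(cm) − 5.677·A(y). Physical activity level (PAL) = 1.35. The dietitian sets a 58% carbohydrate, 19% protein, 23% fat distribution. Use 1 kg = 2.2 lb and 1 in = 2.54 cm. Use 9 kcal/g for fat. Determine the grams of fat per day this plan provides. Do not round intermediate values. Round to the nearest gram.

Convert to metric: weight = 243 ÷ 2.2 = 110.4545 kg; height = 63 × 2.54 = 160.02 cm.
Harris-Benedict: BMR = 88.362 + 13.397(110.4545) + 4.799(160.02) − 5.677(28) = 2177.1015 kcal/day.
TEE = 2177.1015 × 1.35 = 2939.0871 kcal/day.
Fat energy = 23% × 2939.0871 = 675.99 kcal.
Fat = 675.99 ÷ 9 kcal/g = 75.11 g.

75 g/day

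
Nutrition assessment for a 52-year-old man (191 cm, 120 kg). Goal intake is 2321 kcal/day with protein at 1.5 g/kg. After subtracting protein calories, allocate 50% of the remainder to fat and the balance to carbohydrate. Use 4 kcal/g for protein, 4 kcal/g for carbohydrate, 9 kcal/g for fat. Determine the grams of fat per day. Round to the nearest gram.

Protein = 1.5 × 120 = 180 g → 180 × 4 = 720 kcal.
Non-protein calories = 2321 − 720 = 1601 kcal.
Fat: 50% × 1601 = 800.5 kcal; carbohydrate: 800.5 kcal.
Fat: 800.5 kcal ÷ 9 kcal/g = 88.9444 g.

89 g/day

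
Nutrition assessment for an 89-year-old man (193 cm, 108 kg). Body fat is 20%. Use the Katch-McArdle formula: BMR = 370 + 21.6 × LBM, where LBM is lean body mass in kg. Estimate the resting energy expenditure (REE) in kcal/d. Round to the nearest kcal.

2236 kcal/d

LBM = 108 × (1 − 0.2) = 86.4 kg. Katch-McArdle: BMR = 370 + 21.6 × 86.4 = 2236.24 kcal/day.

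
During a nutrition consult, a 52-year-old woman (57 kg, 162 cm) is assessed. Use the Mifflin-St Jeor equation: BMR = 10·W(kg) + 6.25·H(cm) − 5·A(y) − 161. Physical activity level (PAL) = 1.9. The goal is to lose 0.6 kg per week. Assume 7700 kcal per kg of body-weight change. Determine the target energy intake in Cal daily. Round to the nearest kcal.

1547 Cal daily

Mifflin-St Jeor (female): BMR = 10(57) + 6.25(162) − 5(52) − 161 = 570 + 1012.5 − 260 − 161 = 1161.5 kcal/day.
TEE = 1161.5 × 1.9 = 2206.85 kcal/day.
Required daily deficit = 0.6 × 7700 ÷ 7 = 660 kcal/day.
Target intake = 2206.85 − 660 = 1546.85 kcal/day.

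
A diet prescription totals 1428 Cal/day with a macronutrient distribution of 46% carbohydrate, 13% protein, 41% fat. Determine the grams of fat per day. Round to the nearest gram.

65 g/day

Fat energy = 41% × 1428 = 585.48 kcal.
At 9 kcal/g: 585.48 ÷ 9 = 65.0533 g.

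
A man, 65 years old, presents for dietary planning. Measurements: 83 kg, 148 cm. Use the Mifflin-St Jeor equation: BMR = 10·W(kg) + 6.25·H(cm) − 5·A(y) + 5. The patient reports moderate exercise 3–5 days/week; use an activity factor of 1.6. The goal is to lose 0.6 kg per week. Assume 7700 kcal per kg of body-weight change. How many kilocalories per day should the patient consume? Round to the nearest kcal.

1636 kilocalories per day

Mifflin-St Jeor (male): BMR = 10(83) + 6.25(148) − 5(65) + 5 = 830 + 925 − 325 + 5 = 1435 kcal/day.
TEE = 1435 × 1.6 = 2296 kcal/day.
Required daily deficit = 0.6 × 7700 ÷ 7 = 660 kcal/day.
Target intake = 2296 − 660 = 1636 kcal/day.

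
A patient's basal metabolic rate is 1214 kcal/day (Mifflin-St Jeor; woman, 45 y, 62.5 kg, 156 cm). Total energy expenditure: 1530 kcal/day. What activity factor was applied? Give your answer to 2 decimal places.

Activity factor = TEE ÷ BMR = 1530 ÷ 1214 = 1.26.

1.26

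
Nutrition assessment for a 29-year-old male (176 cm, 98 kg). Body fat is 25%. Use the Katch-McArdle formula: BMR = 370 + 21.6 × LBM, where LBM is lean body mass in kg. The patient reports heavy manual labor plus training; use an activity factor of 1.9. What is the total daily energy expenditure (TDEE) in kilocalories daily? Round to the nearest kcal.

LBM = 98 × (1 − 0.25) = 73.5 kg. Katch-McArdle: BMR = 370 + 21.6 × 73.5 = 1957.6 kcal/day.
TEE = BMR × activity factor = 1957.6 × 1.9 = 3719.44 kcal/day.

3719 kilocalories daily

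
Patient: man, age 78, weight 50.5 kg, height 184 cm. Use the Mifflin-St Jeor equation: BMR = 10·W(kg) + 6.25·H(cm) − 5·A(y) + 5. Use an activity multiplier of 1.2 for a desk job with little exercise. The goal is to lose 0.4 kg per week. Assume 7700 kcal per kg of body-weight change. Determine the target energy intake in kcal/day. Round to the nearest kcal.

1084 kcal/day

Mifflin-St Jeor (male): BMR = 10(50.5) + 6.25(184) − 5(78) + 5 = 505 + 1150 − 390 + 5 = 1270 kcal/day.
TEE = 1270 × 1.2 = 1524 kcal/day.
Required daily deficit = 0.4 × 7700 ÷ 7 = 440 kcal/day.
Target intake = 1524 − 440 = 1084 kcal/day.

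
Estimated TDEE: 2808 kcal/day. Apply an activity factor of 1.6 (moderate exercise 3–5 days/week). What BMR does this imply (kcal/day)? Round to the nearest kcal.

BMR = TEE ÷ activity factor = 2808 ÷ 1.6 = 1755 kcal/day.

1755 kcal/day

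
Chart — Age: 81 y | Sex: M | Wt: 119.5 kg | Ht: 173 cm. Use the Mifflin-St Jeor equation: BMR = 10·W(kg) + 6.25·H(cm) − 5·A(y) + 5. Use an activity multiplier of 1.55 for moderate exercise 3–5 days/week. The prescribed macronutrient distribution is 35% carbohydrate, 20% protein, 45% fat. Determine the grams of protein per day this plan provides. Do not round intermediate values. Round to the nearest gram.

Mifflin-St Jeor (male): BMR = 10(119.5) + 6.25(173) − 5(81) + 5 = 1195 + 1081.25 − 405 + 5 = 1876.25 kcal/day.
TEE = 1876.25 × 1.55 = 2908.1875 kcal/day.
Protein energy = 20% × 2908.1875 = 581.6375 kcal.
Protein = 581.6375 ÷ 4 kcal/g = 145.4094 g.

145 g/day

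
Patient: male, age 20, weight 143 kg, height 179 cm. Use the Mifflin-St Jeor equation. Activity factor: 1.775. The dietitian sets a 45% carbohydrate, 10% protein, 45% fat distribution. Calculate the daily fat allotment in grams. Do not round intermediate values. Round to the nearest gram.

Mifflin-St Jeor (male): BMR = 10(143) + 6.25(179) − 5(20) + 5 = 1430 + 1118.75 − 100 + 5 = 2453.75 kcal/day.
TEE = 2453.75 × 1.775 = 4355.4063 kcal/day.
Fat energy = 45% × 4355.4063 = 1959.9328 kcal.
Fat = 1959.9328 ÷ 9 kcal/g = 217.7703 g.

218 g/day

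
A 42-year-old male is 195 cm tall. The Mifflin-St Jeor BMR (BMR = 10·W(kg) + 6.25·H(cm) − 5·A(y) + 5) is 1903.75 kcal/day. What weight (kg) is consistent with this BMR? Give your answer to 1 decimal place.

1903.75 = 10·W + 6.25(195) − 5(42) + 5
10·W = 1903.75 − 1013.75 = 890, so W = 89 kg.

89.0 kg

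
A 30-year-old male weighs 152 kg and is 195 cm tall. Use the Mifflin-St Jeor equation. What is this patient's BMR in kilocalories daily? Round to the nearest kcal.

Mifflin-St Jeor (male): BMR = 10(152) + 6.25(195) − 5(30) + 5 = 1520 + 1218.75 − 150 + 5 = 2593.75 kcal/day.

2594 kilocalories daily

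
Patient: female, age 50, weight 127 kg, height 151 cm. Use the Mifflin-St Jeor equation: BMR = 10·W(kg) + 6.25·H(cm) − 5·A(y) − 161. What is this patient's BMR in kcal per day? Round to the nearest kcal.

1803 kcal per day

Mifflin-St Jeor (female): BMR = 10(127) + 6.25(151) − 5(50) − 161 = 1270 + 943.75 − 250 − 161 = 1802.75 kcal/day.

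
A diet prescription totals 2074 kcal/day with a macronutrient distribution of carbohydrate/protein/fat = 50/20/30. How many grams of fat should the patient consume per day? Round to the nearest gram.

Fat energy = 30% × 2074 = 622.2 kcal.
At 9 kcal/g: 622.2 ÷ 9 = 69.1333 g.

69 g/day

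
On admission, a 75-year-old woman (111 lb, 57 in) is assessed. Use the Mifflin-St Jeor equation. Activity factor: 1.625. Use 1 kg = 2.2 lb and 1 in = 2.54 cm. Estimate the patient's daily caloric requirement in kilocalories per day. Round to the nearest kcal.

Convert to metric: weight = 111 ÷ 2.2 = 50.4545 kg; height = 57 × 2.54 = 144.78 cm.
Mifflin-St Jeor (female): BMR = 10(50.4545) + 6.25(144.78) − 5(75) − 161 = 504.5455 + 904.875 − 375 − 161 = 873.4205 kcal/day.
TEE = BMR × activity factor = 873.4205 × 1.625 = 1419.3082 kcal/day.

1419 kilocalories per day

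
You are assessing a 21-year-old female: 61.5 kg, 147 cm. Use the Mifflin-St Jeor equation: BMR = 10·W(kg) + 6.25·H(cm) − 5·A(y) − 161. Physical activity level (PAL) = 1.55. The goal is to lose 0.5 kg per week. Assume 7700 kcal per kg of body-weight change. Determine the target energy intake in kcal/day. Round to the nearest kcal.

1415 kcal/day

Mifflin-St Jeor (female): BMR = 10(61.5) + 6.25(147) − 5(21) − 161 = 615 + 918.75 − 105 − 161 = 1267.75 kcal/day.
TEE = 1267.75 × 1.55 = 1965.0125 kcal/day.
Required daily deficit = 0.5 × 7700 ÷ 7 = 550 kcal/day.
Target intake = 1965.0125 − 550 = 1415.0125 kcal/day.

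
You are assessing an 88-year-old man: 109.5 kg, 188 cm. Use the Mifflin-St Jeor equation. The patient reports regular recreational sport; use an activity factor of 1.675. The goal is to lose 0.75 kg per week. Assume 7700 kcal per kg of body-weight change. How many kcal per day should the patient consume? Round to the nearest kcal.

Mifflin-St Jeor (male): BMR = 10(109.5) + 6.25(188) − 5(88) + 5 = 1095 + 1175 − 440 + 5 = 1835 kcal/day.
TEE = 1835 × 1.675 = 3073.625 kcal/day.
Required daily deficit = 0.75 × 7700 ÷ 7 = 825 kcal/day.
Target intake = 3073.625 − 825 = 2248.625 kcal/day.

2249 kcal per day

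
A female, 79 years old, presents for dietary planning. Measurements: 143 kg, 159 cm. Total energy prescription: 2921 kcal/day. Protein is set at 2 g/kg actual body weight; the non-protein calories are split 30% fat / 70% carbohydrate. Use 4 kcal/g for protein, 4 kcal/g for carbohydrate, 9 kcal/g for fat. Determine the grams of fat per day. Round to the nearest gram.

Protein = 2 × 143 = 286 g → 286 × 4 = 1144 kcal.
Non-protein calories = 2921 − 1144 = 1777 kcal.
Fat: 30% × 1777 = 533.1 kcal; carbohydrate: 1243.9 kcal.
Fat: 533.1 kcal ÷ 9 kcal/g = 59.2333 g.

59 g/day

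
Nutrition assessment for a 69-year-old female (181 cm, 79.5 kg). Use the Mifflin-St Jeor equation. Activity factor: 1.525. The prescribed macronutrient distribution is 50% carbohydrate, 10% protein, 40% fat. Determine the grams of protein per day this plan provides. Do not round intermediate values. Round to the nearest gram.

54 g/day

Mifflin-St Jeor (female): BMR = 10(79.5) + 6.25(181) − 5(69) − 161 = 795 + 1131.25 − 345 − 161 = 1420.25 kcal/day.
TEE = 1420.25 × 1.525 = 2165.8813 kcal/day.
Protein energy = 10% × 2165.8813 = 216.5881 kcal.
Protein = 216.5881 ÷ 4 kcal/g = 54.147 g.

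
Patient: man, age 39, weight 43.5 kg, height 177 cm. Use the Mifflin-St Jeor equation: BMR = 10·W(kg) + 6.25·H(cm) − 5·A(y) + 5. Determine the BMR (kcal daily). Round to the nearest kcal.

Mifflin-St Jeor (male): BMR = 10(43.5) + 6.25(177) − 5(39) + 5 = 435 + 1106.25 − 195 + 5 = 1351.25 kcal/day.

1351 kcal daily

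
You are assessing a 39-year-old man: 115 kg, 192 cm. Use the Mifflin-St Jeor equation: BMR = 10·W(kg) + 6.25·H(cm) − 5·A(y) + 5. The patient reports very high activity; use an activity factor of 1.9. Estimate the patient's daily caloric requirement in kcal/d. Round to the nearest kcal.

Mifflin-St Jeor (male): BMR = 10(115) + 6.25(192) − 5(39) + 5 = 1150 + 1200 − 195 + 5 = 2160 kcal/day.
TEE = BMR × activity factor = 2160 × 1.9 = 4104 kcal/day.

4104 kcal/d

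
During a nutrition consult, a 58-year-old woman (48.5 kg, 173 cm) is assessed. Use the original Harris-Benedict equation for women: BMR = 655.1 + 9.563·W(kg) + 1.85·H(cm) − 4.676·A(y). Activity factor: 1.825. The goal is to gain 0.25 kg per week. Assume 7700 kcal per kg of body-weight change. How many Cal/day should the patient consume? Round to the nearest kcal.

2406 Cal/day

Harris-Benedict: BMR = 655.1 + 9.563(48.5) + 1.85(173) − 4.676(58) = 1167.7475 kcal/day.
TEE = 1167.7475 × 1.825 = 2131.1392 kcal/day.
Required daily surplus = 0.25 × 7700 ÷ 7 = 275 kcal/day.
Target intake = 2131.1392 + 275 = 2406.1392 kcal/day.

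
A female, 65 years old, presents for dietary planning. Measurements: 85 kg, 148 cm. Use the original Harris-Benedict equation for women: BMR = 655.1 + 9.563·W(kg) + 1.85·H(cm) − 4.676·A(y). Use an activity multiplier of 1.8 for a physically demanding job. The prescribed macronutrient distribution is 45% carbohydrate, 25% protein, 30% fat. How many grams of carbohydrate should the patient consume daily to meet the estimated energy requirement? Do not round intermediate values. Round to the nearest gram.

291 g/day

Harris-Benedict: BMR = 655.1 + 9.563(85) + 1.85(148) − 4.676(65) = 1437.815 kcal/day.
TEE = 1437.815 × 1.8 = 2588.067 kcal/day.
Carbohydrate energy = 45% × 2588.067 = 1164.6302 kcal.
Carbohydrate = 1164.6302 ÷ 4 kcal/g = 291.1575 g.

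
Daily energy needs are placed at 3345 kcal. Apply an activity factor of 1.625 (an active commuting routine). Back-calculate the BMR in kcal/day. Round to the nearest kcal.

BMR = TEE ÷ activity factor = 3345 ÷ 1.625 = 2058.4615 kcal/day.

2058 kcal/day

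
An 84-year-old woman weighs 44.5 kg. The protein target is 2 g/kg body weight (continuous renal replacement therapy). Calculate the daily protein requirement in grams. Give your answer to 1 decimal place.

89.0 g/day

Protein = 2 g/kg × 44.5 kg = 89 g/day.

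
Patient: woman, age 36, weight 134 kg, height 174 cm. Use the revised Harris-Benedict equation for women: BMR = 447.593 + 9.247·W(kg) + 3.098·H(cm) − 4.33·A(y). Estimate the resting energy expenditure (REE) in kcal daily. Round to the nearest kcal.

2070 kcal daily

Harris-Benedict: BMR = 447.593 + 9.247(134) + 3.098(174) − 4.33(36) = 2069.863 kcal/day.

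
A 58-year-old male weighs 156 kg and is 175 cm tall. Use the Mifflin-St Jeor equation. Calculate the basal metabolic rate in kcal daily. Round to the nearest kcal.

2369 kcal daily

Mifflin-St Jeor (male): BMR = 10(156) + 6.25(175) − 5(58) + 5 = 1560 + 1093.75 − 290 + 5 = 2368.75 kcal/day.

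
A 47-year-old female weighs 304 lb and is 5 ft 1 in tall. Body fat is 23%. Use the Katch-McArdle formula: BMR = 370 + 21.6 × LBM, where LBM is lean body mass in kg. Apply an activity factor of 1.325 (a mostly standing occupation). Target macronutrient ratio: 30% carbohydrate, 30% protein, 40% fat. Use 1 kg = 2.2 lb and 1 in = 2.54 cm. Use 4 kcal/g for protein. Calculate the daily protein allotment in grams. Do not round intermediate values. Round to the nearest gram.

Convert to metric: weight = 304 ÷ 2.2 = 138.1818 kg; height = (5×12 + 1) × 2.54 = 61 × 2.54 = 154.94 cm.
LBM = 138.1818 × (1 − 0.23) = 106.4 kg. Katch-McArdle: BMR = 370 + 21.6 × 106.4 = 2668.24 kcal/day.
TEE = 2668.24 × 1.325 = 3535.418 kcal/day.
Protein energy = 30% × 3535.418 = 1060.6254 kcal.
Protein = 1060.6254 ÷ 4 kcal/g = 265.1564 g.

265 g/day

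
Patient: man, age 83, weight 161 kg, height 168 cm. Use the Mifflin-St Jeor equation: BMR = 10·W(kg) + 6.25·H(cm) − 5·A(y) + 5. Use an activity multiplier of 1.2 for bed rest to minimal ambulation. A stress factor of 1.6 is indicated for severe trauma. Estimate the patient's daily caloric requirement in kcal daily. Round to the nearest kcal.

Mifflin-St Jeor (male): BMR = 10(161) + 6.25(168) − 5(83) + 5 = 1610 + 1050 − 415 + 5 = 2250 kcal/day.
TEE = BMR × activity factor = 2250 × 1.2 = 2700 kcal/day.
Apply stress factor: 2700 × 1.6 = 4320 kcal/day.

4320 kcal daily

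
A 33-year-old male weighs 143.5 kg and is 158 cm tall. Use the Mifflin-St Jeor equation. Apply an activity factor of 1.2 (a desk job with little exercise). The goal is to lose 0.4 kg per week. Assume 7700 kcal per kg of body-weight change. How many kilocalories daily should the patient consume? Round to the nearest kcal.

2275 kilocalories daily

Mifflin-St Jeor (male): BMR = 10(143.5) + 6.25(158) − 5(33) + 5 = 1435 + 987.5 − 165 + 5 = 2262.5 kcal/day.
TEE = 2262.5 × 1.2 = 2715 kcal/day.
Required daily deficit = 0.4 × 7700 ÷ 7 = 440 kcal/day.
Target intake = 2715 − 440 = 2275 kcal/day.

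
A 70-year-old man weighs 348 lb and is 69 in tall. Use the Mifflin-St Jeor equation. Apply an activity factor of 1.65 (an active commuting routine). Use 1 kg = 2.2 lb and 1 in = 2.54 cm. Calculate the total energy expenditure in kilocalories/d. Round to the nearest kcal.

3848 kilocalories/d

Convert to metric: weight = 348 ÷ 2.2 = 158.1818 kg; height = 69 × 2.54 = 175.26 cm.
Mifflin-St Jeor (male): BMR = 10(158.1818) + 6.25(175.26) − 5(70) + 5 = 1581.8182 + 1095.375 − 350 + 5 = 2332.1932 kcal/day.
TEE = BMR × activity factor = 2332.1932 × 1.65 = 3848.1188 kcal/day.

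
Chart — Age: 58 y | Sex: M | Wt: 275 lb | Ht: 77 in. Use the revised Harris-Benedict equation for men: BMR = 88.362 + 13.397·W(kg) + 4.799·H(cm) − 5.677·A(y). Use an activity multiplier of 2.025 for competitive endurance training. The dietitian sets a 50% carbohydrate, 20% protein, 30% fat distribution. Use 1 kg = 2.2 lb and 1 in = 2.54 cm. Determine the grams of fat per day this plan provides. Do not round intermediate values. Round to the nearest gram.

Convert to metric: weight = 275 ÷ 2.2 = 125 kg; height = 77 × 2.54 = 195.58 cm.
Harris-Benedict: BMR = 88.362 + 13.397(125) + 4.799(195.58) − 5.677(58) = 2372.3094 kcal/day.
TEE = 2372.3094 × 2.025 = 4803.9266 kcal/day.
Fat energy = 30% × 4803.9266 = 1441.178 kcal.
Fat = 1441.178 ÷ 9 kcal/g = 160.1309 g.

160 g/day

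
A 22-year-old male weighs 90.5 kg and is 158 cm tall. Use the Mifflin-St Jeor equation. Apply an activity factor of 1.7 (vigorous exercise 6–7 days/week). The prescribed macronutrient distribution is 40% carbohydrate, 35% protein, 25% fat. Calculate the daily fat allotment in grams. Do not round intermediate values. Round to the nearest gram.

84 g/day

Mifflin-St Jeor (male): BMR = 10(90.5) + 6.25(158) − 5(22) + 5 = 905 + 987.5 − 110 + 5 = 1787.5 kcal/day.
TEE = 1787.5 × 1.7 = 3038.75 kcal/day.
Fat energy = 25% × 3038.75 = 759.6875 kcal.
Fat = 759.6875 ÷ 9 kcal/g = 84.4097 g.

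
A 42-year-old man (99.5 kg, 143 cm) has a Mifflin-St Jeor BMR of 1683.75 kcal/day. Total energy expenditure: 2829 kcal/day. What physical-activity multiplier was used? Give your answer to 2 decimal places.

1.68

Activity factor = TEE ÷ BMR = 2829 ÷ 1683.75 = 1.68.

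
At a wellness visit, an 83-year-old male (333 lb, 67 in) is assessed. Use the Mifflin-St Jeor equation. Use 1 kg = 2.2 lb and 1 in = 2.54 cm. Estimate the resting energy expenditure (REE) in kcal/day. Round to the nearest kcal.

Convert to metric: weight = 333 ÷ 2.2 = 151.3636 kg; height = 67 × 2.54 = 170.18 cm.
Mifflin-St Jeor (male): BMR = 10(151.3636) + 6.25(170.18) − 5(83) + 5 = 1513.6364 + 1063.625 − 415 + 5 = 2167.2614 kcal/day.

2167 kcal/day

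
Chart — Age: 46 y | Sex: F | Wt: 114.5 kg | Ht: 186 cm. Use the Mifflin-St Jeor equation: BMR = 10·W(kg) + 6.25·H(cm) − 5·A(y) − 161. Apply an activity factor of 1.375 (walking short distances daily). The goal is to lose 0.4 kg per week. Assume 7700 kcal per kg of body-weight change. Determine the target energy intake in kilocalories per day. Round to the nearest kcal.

2195 kilocalories per day

Mifflin-St Jeor (female): BMR = 10(114.5) + 6.25(186) − 5(46) − 161 = 1145 + 1162.5 − 230 − 161 = 1916.5 kcal/day.
TEE = 1916.5 × 1.375 = 2635.1875 kcal/day.
Required daily deficit = 0.4 × 7700 ÷ 7 = 440 kcal/day.
Target intake = 2635.1875 − 440 = 2195.1875 kcal/day.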